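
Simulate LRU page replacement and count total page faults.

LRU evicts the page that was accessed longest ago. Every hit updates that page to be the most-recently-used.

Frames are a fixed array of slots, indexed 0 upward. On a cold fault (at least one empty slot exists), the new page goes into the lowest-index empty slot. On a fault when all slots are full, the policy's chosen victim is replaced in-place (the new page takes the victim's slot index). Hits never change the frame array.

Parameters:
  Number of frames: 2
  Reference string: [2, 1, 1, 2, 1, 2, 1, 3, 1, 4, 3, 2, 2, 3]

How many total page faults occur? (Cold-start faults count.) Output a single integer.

Step 0: ref 2 → FAULT, frames=[2,-]
Step 1: ref 1 → FAULT, frames=[2,1]
Step 2: ref 1 → HIT, frames=[2,1]
Step 3: ref 2 → HIT, frames=[2,1]
Step 4: ref 1 → HIT, frames=[2,1]
Step 5: ref 2 → HIT, frames=[2,1]
Step 6: ref 1 → HIT, frames=[2,1]
Step 7: ref 3 → FAULT (evict 2), frames=[3,1]
Step 8: ref 1 → HIT, frames=[3,1]
Step 9: ref 4 → FAULT (evict 3), frames=[4,1]
Step 10: ref 3 → FAULT (evict 1), frames=[4,3]
Step 11: ref 2 → FAULT (evict 4), frames=[2,3]
Step 12: ref 2 → HIT, frames=[2,3]
Step 13: ref 3 → HIT, frames=[2,3]
Total faults: 6

Answer: 6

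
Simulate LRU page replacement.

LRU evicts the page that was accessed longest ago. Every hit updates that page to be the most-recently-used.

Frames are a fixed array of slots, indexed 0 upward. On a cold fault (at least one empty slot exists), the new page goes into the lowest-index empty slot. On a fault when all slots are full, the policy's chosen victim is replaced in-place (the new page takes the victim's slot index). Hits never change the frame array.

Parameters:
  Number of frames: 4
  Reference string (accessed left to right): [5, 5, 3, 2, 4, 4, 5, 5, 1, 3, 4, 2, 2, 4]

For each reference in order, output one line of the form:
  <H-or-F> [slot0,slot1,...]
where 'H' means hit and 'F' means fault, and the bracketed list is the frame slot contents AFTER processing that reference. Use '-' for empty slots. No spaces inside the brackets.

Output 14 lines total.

F [5,-,-,-]
H [5,-,-,-]
F [5,3,-,-]
F [5,3,2,-]
F [5,3,2,4]
H [5,3,2,4]
H [5,3,2,4]
H [5,3,2,4]
F [5,1,2,4]
F [5,1,3,4]
H [5,1,3,4]
F [2,1,3,4]
H [2,1,3,4]
H [2,1,3,4]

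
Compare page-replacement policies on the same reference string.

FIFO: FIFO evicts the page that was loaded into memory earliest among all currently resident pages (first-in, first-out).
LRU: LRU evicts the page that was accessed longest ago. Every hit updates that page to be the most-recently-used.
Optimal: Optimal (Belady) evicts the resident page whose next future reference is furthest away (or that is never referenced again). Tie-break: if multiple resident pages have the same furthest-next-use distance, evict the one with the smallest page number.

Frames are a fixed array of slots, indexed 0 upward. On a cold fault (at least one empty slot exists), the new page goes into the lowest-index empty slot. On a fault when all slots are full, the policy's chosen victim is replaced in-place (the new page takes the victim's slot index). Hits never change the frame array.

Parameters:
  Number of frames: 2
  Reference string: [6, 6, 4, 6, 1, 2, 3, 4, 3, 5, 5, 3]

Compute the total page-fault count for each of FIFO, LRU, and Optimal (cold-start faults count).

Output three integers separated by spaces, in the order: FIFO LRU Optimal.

Answer: 8 7 6

Derivation:
--- FIFO ---
  step 0: ref 6 -> FAULT, frames=[6,-] (faults so far: 1)
  step 1: ref 6 -> HIT, frames=[6,-] (faults so far: 1)
  step 2: ref 4 -> FAULT, frames=[6,4] (faults so far: 2)
  step 3: ref 6 -> HIT, frames=[6,4] (faults so far: 2)
  step 4: ref 1 -> FAULT, evict 6, frames=[1,4] (faults so far: 3)
  step 5: ref 2 -> FAULT, evict 4, frames=[1,2] (faults so far: 4)
  step 6: ref 3 -> FAULT, evict 1, frames=[3,2] (faults so far: 5)
  step 7: ref 4 -> FAULT, evict 2, frames=[3,4] (faults so far: 6)
  step 8: ref 3 -> HIT, frames=[3,4] (faults so far: 6)
  step 9: ref 5 -> FAULT, evict 3, frames=[5,4] (faults so far: 7)
  step 10: ref 5 -> HIT, frames=[5,4] (faults so far: 7)
  step 11: ref 3 -> FAULT, evict 4, frames=[5,3] (faults so far: 8)
  FIFO total faults: 8
--- LRU ---
  step 0: ref 6 -> FAULT, frames=[6,-] (faults so far: 1)
  step 1: ref 6 -> HIT, frames=[6,-] (faults so far: 1)
  step 2: ref 4 -> FAULT, frames=[6,4] (faults so far: 2)
  step 3: ref 6 -> HIT, frames=[6,4] (faults so far: 2)
  step 4: ref 1 -> FAULT, evict 4, frames=[6,1] (faults so far: 3)
  step 5: ref 2 -> FAULT, evict 6, frames=[2,1] (faults so far: 4)
  step 6: ref 3 -> FAULT, evict 1, frames=[2,3] (faults so far: 5)
  step 7: ref 4 -> FAULT, evict 2, frames=[4,3] (faults so far: 6)
  step 8: ref 3 -> HIT, frames=[4,3] (faults so far: 6)
  step 9: ref 5 -> FAULT, evict 4, frames=[5,3] (faults so far: 7)
  step 10: ref 5 -> HIT, frames=[5,3] (faults so far: 7)
  step 11: ref 3 -> HIT, frames=[5,3] (faults so far: 7)
  LRU total faults: 7
--- Optimal ---
  step 0: ref 6 -> FAULT, frames=[6,-] (faults so far: 1)
  step 1: ref 6 -> HIT, frames=[6,-] (faults so far: 1)
  step 2: ref 4 -> FAULT, frames=[6,4] (faults so far: 2)
  step 3: ref 6 -> HIT, frames=[6,4] (faults so far: 2)
  step 4: ref 1 -> FAULT, evict 6, frames=[1,4] (faults so far: 3)
  step 5: ref 2 -> FAULT, evict 1, frames=[2,4] (faults so far: 4)
  step 6: ref 3 -> FAULT, evict 2, frames=[3,4] (faults so far: 5)
  step 7: ref 4 -> HIT, frames=[3,4] (faults so far: 5)
  step 8: ref 3 -> HIT, frames=[3,4] (faults so far: 5)
  step 9: ref 5 -> FAULT, evict 4, frames=[3,5] (faults so far: 6)
  step 10: ref 5 -> HIT, frames=[3,5] (faults so far: 6)
  step 11: ref 3 -> HIT, frames=[3,5] (faults so far: 6)
  Optimal total faults: 6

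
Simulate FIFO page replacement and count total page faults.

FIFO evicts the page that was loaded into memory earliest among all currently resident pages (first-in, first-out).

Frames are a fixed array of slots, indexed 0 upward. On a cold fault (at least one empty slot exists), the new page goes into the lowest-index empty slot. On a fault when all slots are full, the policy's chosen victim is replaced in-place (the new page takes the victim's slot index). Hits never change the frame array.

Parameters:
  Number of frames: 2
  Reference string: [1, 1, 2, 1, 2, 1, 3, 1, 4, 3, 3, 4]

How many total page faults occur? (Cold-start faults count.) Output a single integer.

Answer: 6

Derivation:
Step 0: ref 1 → FAULT, frames=[1,-]
Step 1: ref 1 → HIT, frames=[1,-]
Step 2: ref 2 → FAULT, frames=[1,2]
Step 3: ref 1 → HIT, frames=[1,2]
Step 4: ref 2 → HIT, frames=[1,2]
Step 5: ref 1 → HIT, frames=[1,2]
Step 6: ref 3 → FAULT (evict 1), frames=[3,2]
Step 7: ref 1 → FAULT (evict 2), frames=[3,1]
Step 8: ref 4 → FAULT (evict 3), frames=[4,1]
Step 9: ref 3 → FAULT (evict 1), frames=[4,3]
Step 10: ref 3 → HIT, frames=[4,3]
Step 11: ref 4 → HIT, frames=[4,3]
Total faults: 6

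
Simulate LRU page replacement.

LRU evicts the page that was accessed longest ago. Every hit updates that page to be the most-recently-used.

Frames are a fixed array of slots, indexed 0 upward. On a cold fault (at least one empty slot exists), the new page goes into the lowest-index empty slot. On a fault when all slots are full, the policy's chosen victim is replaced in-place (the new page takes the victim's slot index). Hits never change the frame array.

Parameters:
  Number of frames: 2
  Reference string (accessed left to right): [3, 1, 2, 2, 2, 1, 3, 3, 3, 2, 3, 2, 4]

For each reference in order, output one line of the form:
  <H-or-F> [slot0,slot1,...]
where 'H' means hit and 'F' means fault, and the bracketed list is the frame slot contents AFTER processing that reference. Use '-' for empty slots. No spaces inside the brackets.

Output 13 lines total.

F [3,-]
F [3,1]
F [2,1]
H [2,1]
H [2,1]
H [2,1]
F [3,1]
H [3,1]
H [3,1]
F [3,2]
H [3,2]
H [3,2]
F [4,2]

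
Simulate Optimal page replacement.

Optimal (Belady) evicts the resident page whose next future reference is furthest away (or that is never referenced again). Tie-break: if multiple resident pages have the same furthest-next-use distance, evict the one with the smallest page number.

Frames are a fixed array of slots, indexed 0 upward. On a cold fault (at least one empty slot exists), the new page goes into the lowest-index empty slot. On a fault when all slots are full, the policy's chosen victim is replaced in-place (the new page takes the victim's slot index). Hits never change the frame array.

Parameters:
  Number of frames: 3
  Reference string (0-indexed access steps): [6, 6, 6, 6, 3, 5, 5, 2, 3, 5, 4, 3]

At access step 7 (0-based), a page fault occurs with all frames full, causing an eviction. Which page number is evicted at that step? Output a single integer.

Step 0: ref 6 -> FAULT, frames=[6,-,-]
Step 1: ref 6 -> HIT, frames=[6,-,-]
Step 2: ref 6 -> HIT, frames=[6,-,-]
Step 3: ref 6 -> HIT, frames=[6,-,-]
Step 4: ref 3 -> FAULT, frames=[6,3,-]
Step 5: ref 5 -> FAULT, frames=[6,3,5]
Step 6: ref 5 -> HIT, frames=[6,3,5]
Step 7: ref 2 -> FAULT, evict 6, frames=[2,3,5]
At step 7: evicted page 6

Answer: 6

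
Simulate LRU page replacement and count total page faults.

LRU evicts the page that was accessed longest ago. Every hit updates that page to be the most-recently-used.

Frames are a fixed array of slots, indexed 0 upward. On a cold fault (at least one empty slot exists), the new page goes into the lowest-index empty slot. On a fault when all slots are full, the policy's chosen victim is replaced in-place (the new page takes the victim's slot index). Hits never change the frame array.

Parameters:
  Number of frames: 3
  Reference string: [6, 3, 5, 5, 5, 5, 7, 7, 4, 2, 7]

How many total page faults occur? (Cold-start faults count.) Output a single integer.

Answer: 6

Derivation:
Step 0: ref 6 → FAULT, frames=[6,-,-]
Step 1: ref 3 → FAULT, frames=[6,3,-]
Step 2: ref 5 → FAULT, frames=[6,3,5]
Step 3: ref 5 → HIT, frames=[6,3,5]
Step 4: ref 5 → HIT, frames=[6,3,5]
Step 5: ref 5 → HIT, frames=[6,3,5]
Step 6: ref 7 → FAULT (evict 6), frames=[7,3,5]
Step 7: ref 7 → HIT, frames=[7,3,5]
Step 8: ref 4 → FAULT (evict 3), frames=[7,4,5]
Step 9: ref 2 → FAULT (evict 5), frames=[7,4,2]
Step 10: ref 7 → HIT, frames=[7,4,2]
Total faults: 6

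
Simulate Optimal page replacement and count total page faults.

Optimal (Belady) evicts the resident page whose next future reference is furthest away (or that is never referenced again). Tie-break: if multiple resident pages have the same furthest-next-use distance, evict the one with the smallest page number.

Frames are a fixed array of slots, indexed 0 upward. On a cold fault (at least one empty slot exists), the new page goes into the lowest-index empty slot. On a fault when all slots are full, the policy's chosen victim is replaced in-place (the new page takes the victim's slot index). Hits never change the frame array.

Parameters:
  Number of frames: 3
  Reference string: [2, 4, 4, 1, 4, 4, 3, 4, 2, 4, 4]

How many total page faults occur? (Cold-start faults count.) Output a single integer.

Step 0: ref 2 → FAULT, frames=[2,-,-]
Step 1: ref 4 → FAULT, frames=[2,4,-]
Step 2: ref 4 → HIT, frames=[2,4,-]
Step 3: ref 1 → FAULT, frames=[2,4,1]
Step 4: ref 4 → HIT, frames=[2,4,1]
Step 5: ref 4 → HIT, frames=[2,4,1]
Step 6: ref 3 → FAULT (evict 1), frames=[2,4,3]
Step 7: ref 4 → HIT, frames=[2,4,3]
Step 8: ref 2 → HIT, frames=[2,4,3]
Step 9: ref 4 → HIT, frames=[2,4,3]
Step 10: ref 4 → HIT, frames=[2,4,3]
Total faults: 4

Answer: 4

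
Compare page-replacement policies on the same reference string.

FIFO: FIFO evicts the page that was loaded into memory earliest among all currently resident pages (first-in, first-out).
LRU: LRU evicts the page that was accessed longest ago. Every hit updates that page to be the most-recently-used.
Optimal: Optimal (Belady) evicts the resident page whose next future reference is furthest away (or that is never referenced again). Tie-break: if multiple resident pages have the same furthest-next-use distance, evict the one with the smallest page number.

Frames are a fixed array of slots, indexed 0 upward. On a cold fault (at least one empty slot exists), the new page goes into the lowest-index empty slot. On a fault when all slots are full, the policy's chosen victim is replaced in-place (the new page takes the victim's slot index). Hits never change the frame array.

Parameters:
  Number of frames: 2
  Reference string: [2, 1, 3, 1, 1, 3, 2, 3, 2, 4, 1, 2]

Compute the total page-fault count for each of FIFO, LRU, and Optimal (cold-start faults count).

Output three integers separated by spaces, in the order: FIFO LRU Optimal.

--- FIFO ---
  step 0: ref 2 -> FAULT, frames=[2,-] (faults so far: 1)
  step 1: ref 1 -> FAULT, frames=[2,1] (faults so far: 2)
  step 2: ref 3 -> FAULT, evict 2, frames=[3,1] (faults so far: 3)
  step 3: ref 1 -> HIT, frames=[3,1] (faults so far: 3)
  step 4: ref 1 -> HIT, frames=[3,1] (faults so far: 3)
  step 5: ref 3 -> HIT, frames=[3,1] (faults so far: 3)
  step 6: ref 2 -> FAULT, evict 1, frames=[3,2] (faults so far: 4)
  step 7: ref 3 -> HIT, frames=[3,2] (faults so far: 4)
  step 8: ref 2 -> HIT, frames=[3,2] (faults so far: 4)
  step 9: ref 4 -> FAULT, evict 3, frames=[4,2] (faults so far: 5)
  step 10: ref 1 -> FAULT, evict 2, frames=[4,1] (faults so far: 6)
  step 11: ref 2 -> FAULT, evict 4, frames=[2,1] (faults so far: 7)
  FIFO total faults: 7
--- LRU ---
  step 0: ref 2 -> FAULT, frames=[2,-] (faults so far: 1)
  step 1: ref 1 -> FAULT, frames=[2,1] (faults so far: 2)
  step 2: ref 3 -> FAULT, evict 2, frames=[3,1] (faults so far: 3)
  step 3: ref 1 -> HIT, frames=[3,1] (faults so far: 3)
  step 4: ref 1 -> HIT, frames=[3,1] (faults so far: 3)
  step 5: ref 3 -> HIT, frames=[3,1] (faults so far: 3)
  step 6: ref 2 -> FAULT, evict 1, frames=[3,2] (faults so far: 4)
  step 7: ref 3 -> HIT, frames=[3,2] (faults so far: 4)
  step 8: ref 2 -> HIT, frames=[3,2] (faults so far: 4)
  step 9: ref 4 -> FAULT, evict 3, frames=[4,2] (faults so far: 5)
  step 10: ref 1 -> FAULT, evict 2, frames=[4,1] (faults so far: 6)
  step 11: ref 2 -> FAULT, evict 4, frames=[2,1] (faults so far: 7)
  LRU total faults: 7
--- Optimal ---
  step 0: ref 2 -> FAULT, frames=[2,-] (faults so far: 1)
  step 1: ref 1 -> FAULT, frames=[2,1] (faults so far: 2)
  step 2: ref 3 -> FAULT, evict 2, frames=[3,1] (faults so far: 3)
  step 3: ref 1 -> HIT, frames=[3,1] (faults so far: 3)
  step 4: ref 1 -> HIT, frames=[3,1] (faults so far: 3)
  step 5: ref 3 -> HIT, frames=[3,1] (faults so far: 3)
  step 6: ref 2 -> FAULT, evict 1, frames=[3,2] (faults so far: 4)
  step 7: ref 3 -> HIT, frames=[3,2] (faults so far: 4)
  step 8: ref 2 -> HIT, frames=[3,2] (faults so far: 4)
  step 9: ref 4 -> FAULT, evict 3, frames=[4,2] (faults so far: 5)
  step 10: ref 1 -> FAULT, evict 4, frames=[1,2] (faults so far: 6)
  step 11: ref 2 -> HIT, frames=[1,2] (faults so far: 6)
  Optimal total faults: 6

Answer: 7 7 6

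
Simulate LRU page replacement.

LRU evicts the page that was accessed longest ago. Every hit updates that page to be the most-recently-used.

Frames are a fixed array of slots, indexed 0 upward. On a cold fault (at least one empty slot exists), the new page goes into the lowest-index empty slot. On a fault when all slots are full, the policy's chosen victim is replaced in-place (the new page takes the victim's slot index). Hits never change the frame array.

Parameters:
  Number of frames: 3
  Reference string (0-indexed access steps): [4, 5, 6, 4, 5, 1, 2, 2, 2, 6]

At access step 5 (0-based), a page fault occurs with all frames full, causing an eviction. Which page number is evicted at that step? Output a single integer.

Answer: 6

Derivation:
Step 0: ref 4 -> FAULT, frames=[4,-,-]
Step 1: ref 5 -> FAULT, frames=[4,5,-]
Step 2: ref 6 -> FAULT, frames=[4,5,6]
Step 3: ref 4 -> HIT, frames=[4,5,6]
Step 4: ref 5 -> HIT, frames=[4,5,6]
Step 5: ref 1 -> FAULT, evict 6, frames=[4,5,1]
At step 5: evicted page 6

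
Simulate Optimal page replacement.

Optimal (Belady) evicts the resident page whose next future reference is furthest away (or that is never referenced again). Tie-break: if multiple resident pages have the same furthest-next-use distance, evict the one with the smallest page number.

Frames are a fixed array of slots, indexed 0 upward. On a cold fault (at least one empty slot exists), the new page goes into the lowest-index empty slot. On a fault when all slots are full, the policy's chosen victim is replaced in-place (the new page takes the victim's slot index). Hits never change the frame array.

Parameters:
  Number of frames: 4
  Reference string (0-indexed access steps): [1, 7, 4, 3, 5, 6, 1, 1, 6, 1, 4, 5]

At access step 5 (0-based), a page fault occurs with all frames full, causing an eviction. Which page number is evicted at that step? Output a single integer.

Answer: 7

Derivation:
Step 0: ref 1 -> FAULT, frames=[1,-,-,-]
Step 1: ref 7 -> FAULT, frames=[1,7,-,-]
Step 2: ref 4 -> FAULT, frames=[1,7,4,-]
Step 3: ref 3 -> FAULT, frames=[1,7,4,3]
Step 4: ref 5 -> FAULT, evict 3, frames=[1,7,4,5]
Step 5: ref 6 -> FAULT, evict 7, frames=[1,6,4,5]
At step 5: evicted page 7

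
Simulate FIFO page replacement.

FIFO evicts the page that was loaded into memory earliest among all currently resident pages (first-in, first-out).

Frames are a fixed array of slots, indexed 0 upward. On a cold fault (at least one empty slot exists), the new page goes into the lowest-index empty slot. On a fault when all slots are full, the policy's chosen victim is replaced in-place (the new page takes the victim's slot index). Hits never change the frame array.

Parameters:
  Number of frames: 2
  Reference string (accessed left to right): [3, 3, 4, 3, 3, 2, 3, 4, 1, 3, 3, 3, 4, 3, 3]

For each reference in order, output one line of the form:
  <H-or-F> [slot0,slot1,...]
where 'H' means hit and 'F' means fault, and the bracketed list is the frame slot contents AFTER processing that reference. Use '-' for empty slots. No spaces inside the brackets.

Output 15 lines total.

F [3,-]
H [3,-]
F [3,4]
H [3,4]
H [3,4]
F [2,4]
F [2,3]
F [4,3]
F [4,1]
F [3,1]
H [3,1]
H [3,1]
F [3,4]
H [3,4]
H [3,4]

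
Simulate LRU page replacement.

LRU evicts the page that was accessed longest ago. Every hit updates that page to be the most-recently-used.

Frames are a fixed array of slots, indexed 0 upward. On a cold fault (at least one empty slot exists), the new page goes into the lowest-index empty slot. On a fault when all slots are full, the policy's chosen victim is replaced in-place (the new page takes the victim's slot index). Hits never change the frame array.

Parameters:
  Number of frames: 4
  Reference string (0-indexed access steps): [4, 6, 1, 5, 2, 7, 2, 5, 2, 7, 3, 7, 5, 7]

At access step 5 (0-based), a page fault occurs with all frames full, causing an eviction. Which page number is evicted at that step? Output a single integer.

Answer: 6

Derivation:
Step 0: ref 4 -> FAULT, frames=[4,-,-,-]
Step 1: ref 6 -> FAULT, frames=[4,6,-,-]
Step 2: ref 1 -> FAULT, frames=[4,6,1,-]
Step 3: ref 5 -> FAULT, frames=[4,6,1,5]
Step 4: ref 2 -> FAULT, evict 4, frames=[2,6,1,5]
Step 5: ref 7 -> FAULT, evict 6, frames=[2,7,1,5]
At step 5: evicted page 6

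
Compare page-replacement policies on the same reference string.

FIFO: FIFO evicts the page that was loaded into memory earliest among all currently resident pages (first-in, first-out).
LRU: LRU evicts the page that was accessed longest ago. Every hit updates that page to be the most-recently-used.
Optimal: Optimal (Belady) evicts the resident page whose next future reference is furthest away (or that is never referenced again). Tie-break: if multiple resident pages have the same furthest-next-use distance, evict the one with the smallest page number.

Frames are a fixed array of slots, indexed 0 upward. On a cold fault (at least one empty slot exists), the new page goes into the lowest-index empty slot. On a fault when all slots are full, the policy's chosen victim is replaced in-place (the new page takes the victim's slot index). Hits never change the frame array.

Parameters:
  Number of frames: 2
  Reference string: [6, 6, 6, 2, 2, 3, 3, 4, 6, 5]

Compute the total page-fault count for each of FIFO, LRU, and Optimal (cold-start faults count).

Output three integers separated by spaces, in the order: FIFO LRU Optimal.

Answer: 6 6 5

Derivation:
--- FIFO ---
  step 0: ref 6 -> FAULT, frames=[6,-] (faults so far: 1)
  step 1: ref 6 -> HIT, frames=[6,-] (faults so far: 1)
  step 2: ref 6 -> HIT, frames=[6,-] (faults so far: 1)
  step 3: ref 2 -> FAULT, frames=[6,2] (faults so far: 2)
  step 4: ref 2 -> HIT, frames=[6,2] (faults so far: 2)
  step 5: ref 3 -> FAULT, evict 6, frames=[3,2] (faults so far: 3)
  step 6: ref 3 -> HIT, frames=[3,2] (faults so far: 3)
  step 7: ref 4 -> FAULT, evict 2, frames=[3,4] (faults so far: 4)
  step 8: ref 6 -> FAULT, evict 3, frames=[6,4] (faults so far: 5)
  step 9: ref 5 -> FAULT, evict 4, frames=[6,5] (faults so far: 6)
  FIFO total faults: 6
--- LRU ---
  step 0: ref 6 -> FAULT, frames=[6,-] (faults so far: 1)
  step 1: ref 6 -> HIT, frames=[6,-] (faults so far: 1)
  step 2: ref 6 -> HIT, frames=[6,-] (faults so far: 1)
  step 3: ref 2 -> FAULT, frames=[6,2] (faults so far: 2)
  step 4: ref 2 -> HIT, frames=[6,2] (faults so far: 2)
  step 5: ref 3 -> FAULT, evict 6, frames=[3,2] (faults so far: 3)
  step 6: ref 3 -> HIT, frames=[3,2] (faults so far: 3)
  step 7: ref 4 -> FAULT, evict 2, frames=[3,4] (faults so far: 4)
  step 8: ref 6 -> FAULT, evict 3, frames=[6,4] (faults so far: 5)
  step 9: ref 5 -> FAULT, evict 4, frames=[6,5] (faults so far: 6)
  LRU total faults: 6
--- Optimal ---
  step 0: ref 6 -> FAULT, frames=[6,-] (faults so far: 1)
  step 1: ref 6 -> HIT, frames=[6,-] (faults so far: 1)
  step 2: ref 6 -> HIT, frames=[6,-] (faults so far: 1)
  step 3: ref 2 -> FAULT, frames=[6,2] (faults so far: 2)
  step 4: ref 2 -> HIT, frames=[6,2] (faults so far: 2)
  step 5: ref 3 -> FAULT, evict 2, frames=[6,3] (faults so far: 3)
  step 6: ref 3 -> HIT, frames=[6,3] (faults so far: 3)
  step 7: ref 4 -> FAULT, evict 3, frames=[6,4] (faults so far: 4)
  step 8: ref 6 -> HIT, frames=[6,4] (faults so far: 4)
  step 9: ref 5 -> FAULT, evict 4, frames=[6,5] (faults so far: 5)
  Optimal total faults: 5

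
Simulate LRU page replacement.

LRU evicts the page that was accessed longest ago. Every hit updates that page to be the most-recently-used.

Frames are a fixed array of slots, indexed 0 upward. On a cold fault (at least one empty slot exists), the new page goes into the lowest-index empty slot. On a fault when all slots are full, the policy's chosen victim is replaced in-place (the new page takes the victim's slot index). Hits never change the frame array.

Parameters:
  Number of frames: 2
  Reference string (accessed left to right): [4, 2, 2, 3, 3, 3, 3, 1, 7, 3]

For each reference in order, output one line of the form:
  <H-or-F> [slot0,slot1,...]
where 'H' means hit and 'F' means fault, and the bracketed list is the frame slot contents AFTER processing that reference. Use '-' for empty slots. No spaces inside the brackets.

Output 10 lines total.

F [4,-]
F [4,2]
H [4,2]
F [3,2]
H [3,2]
H [3,2]
H [3,2]
F [3,1]
F [7,1]
F [7,3]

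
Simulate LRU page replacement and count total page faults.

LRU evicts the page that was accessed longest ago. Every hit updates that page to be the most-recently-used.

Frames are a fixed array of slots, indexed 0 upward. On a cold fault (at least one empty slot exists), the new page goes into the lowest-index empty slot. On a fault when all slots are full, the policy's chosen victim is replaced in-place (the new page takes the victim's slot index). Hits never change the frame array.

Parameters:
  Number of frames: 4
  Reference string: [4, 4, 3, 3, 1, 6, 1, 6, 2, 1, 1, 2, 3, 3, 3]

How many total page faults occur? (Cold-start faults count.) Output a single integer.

Answer: 5

Derivation:
Step 0: ref 4 → FAULT, frames=[4,-,-,-]
Step 1: ref 4 → HIT, frames=[4,-,-,-]
Step 2: ref 3 → FAULT, frames=[4,3,-,-]
Step 3: ref 3 → HIT, frames=[4,3,-,-]
Step 4: ref 1 → FAULT, frames=[4,3,1,-]
Step 5: ref 6 → FAULT, frames=[4,3,1,6]
Step 6: ref 1 → HIT, frames=[4,3,1,6]
Step 7: ref 6 → HIT, frames=[4,3,1,6]
Step 8: ref 2 → FAULT (evict 4), frames=[2,3,1,6]
Step 9: ref 1 → HIT, frames=[2,3,1,6]
Step 10: ref 1 → HIT, frames=[2,3,1,6]
Step 11: ref 2 → HIT, frames=[2,3,1,6]
Step 12: ref 3 → HIT, frames=[2,3,1,6]
Step 13: ref 3 → HIT, frames=[2,3,1,6]
Step 14: ref 3 → HIT, frames=[2,3,1,6]
Total faults: 5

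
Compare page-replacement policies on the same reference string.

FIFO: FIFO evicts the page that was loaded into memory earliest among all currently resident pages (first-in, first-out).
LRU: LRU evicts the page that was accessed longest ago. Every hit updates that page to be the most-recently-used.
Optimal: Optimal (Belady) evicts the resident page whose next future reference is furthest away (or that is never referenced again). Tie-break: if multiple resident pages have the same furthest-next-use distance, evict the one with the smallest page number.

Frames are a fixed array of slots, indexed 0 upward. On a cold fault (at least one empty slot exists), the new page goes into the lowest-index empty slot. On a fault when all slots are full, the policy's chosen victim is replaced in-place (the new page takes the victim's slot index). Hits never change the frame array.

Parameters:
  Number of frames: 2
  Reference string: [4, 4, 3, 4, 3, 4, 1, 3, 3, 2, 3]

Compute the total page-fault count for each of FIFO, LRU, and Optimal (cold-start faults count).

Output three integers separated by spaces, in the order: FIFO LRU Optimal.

Answer: 5 5 4

Derivation:
--- FIFO ---
  step 0: ref 4 -> FAULT, frames=[4,-] (faults so far: 1)
  step 1: ref 4 -> HIT, frames=[4,-] (faults so far: 1)
  step 2: ref 3 -> FAULT, frames=[4,3] (faults so far: 2)
  step 3: ref 4 -> HIT, frames=[4,3] (faults so far: 2)
  step 4: ref 3 -> HIT, frames=[4,3] (faults so far: 2)
  step 5: ref 4 -> HIT, frames=[4,3] (faults so far: 2)
  step 6: ref 1 -> FAULT, evict 4, frames=[1,3] (faults so far: 3)
  step 7: ref 3 -> HIT, frames=[1,3] (faults so far: 3)
  step 8: ref 3 -> HIT, frames=[1,3] (faults so far: 3)
  step 9: ref 2 -> FAULT, evict 3, frames=[1,2] (faults so far: 4)
  step 10: ref 3 -> FAULT, evict 1, frames=[3,2] (faults so far: 5)
  FIFO total faults: 5
--- LRU ---
  step 0: ref 4 -> FAULT, frames=[4,-] (faults so far: 1)
  step 1: ref 4 -> HIT, frames=[4,-] (faults so far: 1)
  step 2: ref 3 -> FAULT, frames=[4,3] (faults so far: 2)
  step 3: ref 4 -> HIT, frames=[4,3] (faults so far: 2)
  step 4: ref 3 -> HIT, frames=[4,3] (faults so far: 2)
  step 5: ref 4 -> HIT, frames=[4,3] (faults so far: 2)
  step 6: ref 1 -> FAULT, evict 3, frames=[4,1] (faults so far: 3)
  step 7: ref 3 -> FAULT, evict 4, frames=[3,1] (faults so far: 4)
  step 8: ref 3 -> HIT, frames=[3,1] (faults so far: 4)
  step 9: ref 2 -> FAULT, evict 1, frames=[3,2] (faults so far: 5)
  step 10: ref 3 -> HIT, frames=[3,2] (faults so far: 5)
  LRU total faults: 5
--- Optimal ---
  step 0: ref 4 -> FAULT, frames=[4,-] (faults so far: 1)
  step 1: ref 4 -> HIT, frames=[4,-] (faults so far: 1)
  step 2: ref 3 -> FAULT, frames=[4,3] (faults so far: 2)
  step 3: ref 4 -> HIT, frames=[4,3] (faults so far: 2)
  step 4: ref 3 -> HIT, frames=[4,3] (faults so far: 2)
  step 5: ref 4 -> HIT, frames=[4,3] (faults so far: 2)
  step 6: ref 1 -> FAULT, evict 4, frames=[1,3] (faults so far: 3)
  step 7: ref 3 -> HIT, frames=[1,3] (faults so far: 3)
  step 8: ref 3 -> HIT, frames=[1,3] (faults so far: 3)
  step 9: ref 2 -> FAULT, evict 1, frames=[2,3] (faults so far: 4)
  step 10: ref 3 -> HIT, frames=[2,3] (faults so far: 4)
  Optimal total faults: 4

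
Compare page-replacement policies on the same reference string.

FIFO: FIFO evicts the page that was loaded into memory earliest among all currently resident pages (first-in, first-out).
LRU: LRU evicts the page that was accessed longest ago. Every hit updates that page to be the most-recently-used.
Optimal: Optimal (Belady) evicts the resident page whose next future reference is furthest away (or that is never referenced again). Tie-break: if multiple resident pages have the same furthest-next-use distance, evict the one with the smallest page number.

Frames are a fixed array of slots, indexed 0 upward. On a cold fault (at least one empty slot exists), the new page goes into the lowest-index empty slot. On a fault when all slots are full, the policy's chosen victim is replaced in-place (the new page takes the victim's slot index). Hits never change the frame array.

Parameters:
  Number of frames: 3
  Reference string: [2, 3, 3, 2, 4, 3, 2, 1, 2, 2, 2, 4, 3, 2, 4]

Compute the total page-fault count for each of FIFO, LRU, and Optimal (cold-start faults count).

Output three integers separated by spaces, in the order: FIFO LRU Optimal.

--- FIFO ---
  step 0: ref 2 -> FAULT, frames=[2,-,-] (faults so far: 1)
  step 1: ref 3 -> FAULT, frames=[2,3,-] (faults so far: 2)
  step 2: ref 3 -> HIT, frames=[2,3,-] (faults so far: 2)
  step 3: ref 2 -> HIT, frames=[2,3,-] (faults so far: 2)
  step 4: ref 4 -> FAULT, frames=[2,3,4] (faults so far: 3)
  step 5: ref 3 -> HIT, frames=[2,3,4] (faults so far: 3)
  step 6: ref 2 -> HIT, frames=[2,3,4] (faults so far: 3)
  step 7: ref 1 -> FAULT, evict 2, frames=[1,3,4] (faults so far: 4)
  step 8: ref 2 -> FAULT, evict 3, frames=[1,2,4] (faults so far: 5)
  step 9: ref 2 -> HIT, frames=[1,2,4] (faults so far: 5)
  step 10: ref 2 -> HIT, frames=[1,2,4] (faults so far: 5)
  step 11: ref 4 -> HIT, frames=[1,2,4] (faults so far: 5)
  step 12: ref 3 -> FAULT, evict 4, frames=[1,2,3] (faults so far: 6)
  step 13: ref 2 -> HIT, frames=[1,2,3] (faults so far: 6)
  step 14: ref 4 -> FAULT, evict 1, frames=[4,2,3] (faults so far: 7)
  FIFO total faults: 7
--- LRU ---
  step 0: ref 2 -> FAULT, frames=[2,-,-] (faults so far: 1)
  step 1: ref 3 -> FAULT, frames=[2,3,-] (faults so far: 2)
  step 2: ref 3 -> HIT, frames=[2,3,-] (faults so far: 2)
  step 3: ref 2 -> HIT, frames=[2,3,-] (faults so far: 2)
  step 4: ref 4 -> FAULT, frames=[2,3,4] (faults so far: 3)
  step 5: ref 3 -> HIT, frames=[2,3,4] (faults so far: 3)
  step 6: ref 2 -> HIT, frames=[2,3,4] (faults so far: 3)
  step 7: ref 1 -> FAULT, evict 4, frames=[2,3,1] (faults so far: 4)
  step 8: ref 2 -> HIT, frames=[2,3,1] (faults so far: 4)
  step 9: ref 2 -> HIT, frames=[2,3,1] (faults so far: 4)
  step 10: ref 2 -> HIT, frames=[2,3,1] (faults so far: 4)
  step 11: ref 4 -> FAULT, evict 3, frames=[2,4,1] (faults so far: 5)
  step 12: ref 3 -> FAULT, evict 1, frames=[2,4,3] (faults so far: 6)
  step 13: ref 2 -> HIT, frames=[2,4,3] (faults so far: 6)
  step 14: ref 4 -> HIT, frames=[2,4,3] (faults so far: 6)
  LRU total faults: 6
--- Optimal ---
  step 0: ref 2 -> FAULT, frames=[2,-,-] (faults so far: 1)
  step 1: ref 3 -> FAULT, frames=[2,3,-] (faults so far: 2)
  step 2: ref 3 -> HIT, frames=[2,3,-] (faults so far: 2)
  step 3: ref 2 -> HIT, frames=[2,3,-] (faults so far: 2)
  step 4: ref 4 -> FAULT, frames=[2,3,4] (faults so far: 3)
  step 5: ref 3 -> HIT, frames=[2,3,4] (faults so far: 3)
  step 6: ref 2 -> HIT, frames=[2,3,4] (faults so far: 3)
  step 7: ref 1 -> FAULT, evict 3, frames=[2,1,4] (faults so far: 4)
  step 8: ref 2 -> HIT, frames=[2,1,4] (faults so far: 4)
  step 9: ref 2 -> HIT, frames=[2,1,4] (faults so far: 4)
  step 10: ref 2 -> HIT, frames=[2,1,4] (faults so far: 4)
  step 11: ref 4 -> HIT, frames=[2,1,4] (faults so far: 4)
  step 12: ref 3 -> FAULT, evict 1, frames=[2,3,4] (faults so far: 5)
  step 13: ref 2 -> HIT, frames=[2,3,4] (faults so far: 5)
  step 14: ref 4 -> HIT, frames=[2,3,4] (faults so far: 5)
  Optimal total faults: 5

Answer: 7 6 5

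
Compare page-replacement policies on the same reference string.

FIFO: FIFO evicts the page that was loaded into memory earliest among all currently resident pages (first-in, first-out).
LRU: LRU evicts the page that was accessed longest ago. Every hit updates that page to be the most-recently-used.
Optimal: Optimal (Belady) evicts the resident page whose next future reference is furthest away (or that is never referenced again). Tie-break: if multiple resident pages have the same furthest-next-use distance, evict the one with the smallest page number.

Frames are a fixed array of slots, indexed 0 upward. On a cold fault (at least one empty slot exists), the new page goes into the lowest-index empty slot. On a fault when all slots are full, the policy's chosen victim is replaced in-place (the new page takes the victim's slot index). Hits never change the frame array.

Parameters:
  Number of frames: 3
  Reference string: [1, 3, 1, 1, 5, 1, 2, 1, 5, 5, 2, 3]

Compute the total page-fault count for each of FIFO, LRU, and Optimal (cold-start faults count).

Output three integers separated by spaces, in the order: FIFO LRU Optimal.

--- FIFO ---
  step 0: ref 1 -> FAULT, frames=[1,-,-] (faults so far: 1)
  step 1: ref 3 -> FAULT, frames=[1,3,-] (faults so far: 2)
  step 2: ref 1 -> HIT, frames=[1,3,-] (faults so far: 2)
  step 3: ref 1 -> HIT, frames=[1,3,-] (faults so far: 2)
  step 4: ref 5 -> FAULT, frames=[1,3,5] (faults so far: 3)
  step 5: ref 1 -> HIT, frames=[1,3,5] (faults so far: 3)
  step 6: ref 2 -> FAULT, evict 1, frames=[2,3,5] (faults so far: 4)
  step 7: ref 1 -> FAULT, evict 3, frames=[2,1,5] (faults so far: 5)
  step 8: ref 5 -> HIT, frames=[2,1,5] (faults so far: 5)
  step 9: ref 5 -> HIT, frames=[2,1,5] (faults so far: 5)
  step 10: ref 2 -> HIT, frames=[2,1,5] (faults so far: 5)
  step 11: ref 3 -> FAULT, evict 5, frames=[2,1,3] (faults so far: 6)
  FIFO total faults: 6
--- LRU ---
  step 0: ref 1 -> FAULT, frames=[1,-,-] (faults so far: 1)
  step 1: ref 3 -> FAULT, frames=[1,3,-] (faults so far: 2)
  step 2: ref 1 -> HIT, frames=[1,3,-] (faults so far: 2)
  step 3: ref 1 -> HIT, frames=[1,3,-] (faults so far: 2)
  step 4: ref 5 -> FAULT, frames=[1,3,5] (faults so far: 3)
  step 5: ref 1 -> HIT, frames=[1,3,5] (faults so far: 3)
  step 6: ref 2 -> FAULT, evict 3, frames=[1,2,5] (faults so far: 4)
  step 7: ref 1 -> HIT, frames=[1,2,5] (faults so far: 4)
  step 8: ref 5 -> HIT, frames=[1,2,5] (faults so far: 4)
  step 9: ref 5 -> HIT, frames=[1,2,5] (faults so far: 4)
  step 10: ref 2 -> HIT, frames=[1,2,5] (faults so far: 4)
  step 11: ref 3 -> FAULT, evict 1, frames=[3,2,5] (faults so far: 5)
  LRU total faults: 5
--- Optimal ---
  step 0: ref 1 -> FAULT, frames=[1,-,-] (faults so far: 1)
  step 1: ref 3 -> FAULT, frames=[1,3,-] (faults so far: 2)
  step 2: ref 1 -> HIT, frames=[1,3,-] (faults so far: 2)
  step 3: ref 1 -> HIT, frames=[1,3,-] (faults so far: 2)
  step 4: ref 5 -> FAULT, frames=[1,3,5] (faults so far: 3)
  step 5: ref 1 -> HIT, frames=[1,3,5] (faults so far: 3)
  step 6: ref 2 -> FAULT, evict 3, frames=[1,2,5] (faults so far: 4)
  step 7: ref 1 -> HIT, frames=[1,2,5] (faults so far: 4)
  step 8: ref 5 -> HIT, frames=[1,2,5] (faults so far: 4)
  step 9: ref 5 -> HIT, frames=[1,2,5] (faults so far: 4)
  step 10: ref 2 -> HIT, frames=[1,2,5] (faults so far: 4)
  step 11: ref 3 -> FAULT, evict 1, frames=[3,2,5] (faults so far: 5)
  Optimal total faults: 5

Answer: 6 5 5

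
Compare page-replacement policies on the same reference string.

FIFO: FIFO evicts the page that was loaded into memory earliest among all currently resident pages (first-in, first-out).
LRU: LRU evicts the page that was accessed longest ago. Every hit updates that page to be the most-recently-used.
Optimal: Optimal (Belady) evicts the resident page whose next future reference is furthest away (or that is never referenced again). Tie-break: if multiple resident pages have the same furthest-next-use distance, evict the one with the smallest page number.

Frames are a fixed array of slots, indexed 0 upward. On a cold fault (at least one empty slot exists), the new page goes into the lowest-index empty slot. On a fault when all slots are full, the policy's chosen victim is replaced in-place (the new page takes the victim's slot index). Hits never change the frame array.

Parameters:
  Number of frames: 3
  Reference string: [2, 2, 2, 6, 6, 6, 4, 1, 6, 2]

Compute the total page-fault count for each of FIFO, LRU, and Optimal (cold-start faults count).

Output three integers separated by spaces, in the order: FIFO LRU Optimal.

Answer: 5 5 4

Derivation:
--- FIFO ---
  step 0: ref 2 -> FAULT, frames=[2,-,-] (faults so far: 1)
  step 1: ref 2 -> HIT, frames=[2,-,-] (faults so far: 1)
  step 2: ref 2 -> HIT, frames=[2,-,-] (faults so far: 1)
  step 3: ref 6 -> FAULT, frames=[2,6,-] (faults so far: 2)
  step 4: ref 6 -> HIT, frames=[2,6,-] (faults so far: 2)
  step 5: ref 6 -> HIT, frames=[2,6,-] (faults so far: 2)
  step 6: ref 4 -> FAULT, frames=[2,6,4] (faults so far: 3)
  step 7: ref 1 -> FAULT, evict 2, frames=[1,6,4] (faults so far: 4)
  step 8: ref 6 -> HIT, frames=[1,6,4] (faults so far: 4)
  step 9: ref 2 -> FAULT, evict 6, frames=[1,2,4] (faults so far: 5)
  FIFO total faults: 5
--- LRU ---
  step 0: ref 2 -> FAULT, frames=[2,-,-] (faults so far: 1)
  step 1: ref 2 -> HIT, frames=[2,-,-] (faults so far: 1)
  step 2: ref 2 -> HIT, frames=[2,-,-] (faults so far: 1)
  step 3: ref 6 -> FAULT, frames=[2,6,-] (faults so far: 2)
  step 4: ref 6 -> HIT, frames=[2,6,-] (faults so far: 2)
  step 5: ref 6 -> HIT, frames=[2,6,-] (faults so far: 2)
  step 6: ref 4 -> FAULT, frames=[2,6,4] (faults so far: 3)
  step 7: ref 1 -> FAULT, evict 2, frames=[1,6,4] (faults so far: 4)
  step 8: ref 6 -> HIT, frames=[1,6,4] (faults so far: 4)
  step 9: ref 2 -> FAULT, evict 4, frames=[1,6,2] (faults so far: 5)
  LRU total faults: 5
--- Optimal ---
  step 0: ref 2 -> FAULT, frames=[2,-,-] (faults so far: 1)
  step 1: ref 2 -> HIT, frames=[2,-,-] (faults so far: 1)
  step 2: ref 2 -> HIT, frames=[2,-,-] (faults so far: 1)
  step 3: ref 6 -> FAULT, frames=[2,6,-] (faults so far: 2)
  step 4: ref 6 -> HIT, frames=[2,6,-] (faults so far: 2)
  step 5: ref 6 -> HIT, frames=[2,6,-] (faults so far: 2)
  step 6: ref 4 -> FAULT, frames=[2,6,4] (faults so far: 3)
  step 7: ref 1 -> FAULT, evict 4, frames=[2,6,1] (faults so far: 4)
  step 8: ref 6 -> HIT, frames=[2,6,1] (faults so far: 4)
  step 9: ref 2 -> HIT, frames=[2,6,1] (faults so far: 4)
  Optimal total faults: 4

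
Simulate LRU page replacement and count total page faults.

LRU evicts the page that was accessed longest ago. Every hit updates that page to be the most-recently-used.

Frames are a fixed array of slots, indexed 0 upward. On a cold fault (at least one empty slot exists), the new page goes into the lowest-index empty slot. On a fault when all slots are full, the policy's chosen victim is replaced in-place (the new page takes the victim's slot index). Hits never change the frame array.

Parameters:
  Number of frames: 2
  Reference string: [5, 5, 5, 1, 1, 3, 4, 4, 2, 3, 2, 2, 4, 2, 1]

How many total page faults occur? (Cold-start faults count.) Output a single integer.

Step 0: ref 5 → FAULT, frames=[5,-]
Step 1: ref 5 → HIT, frames=[5,-]
Step 2: ref 5 → HIT, frames=[5,-]
Step 3: ref 1 → FAULT, frames=[5,1]
Step 4: ref 1 → HIT, frames=[5,1]
Step 5: ref 3 → FAULT (evict 5), frames=[3,1]
Step 6: ref 4 → FAULT (evict 1), frames=[3,4]
Step 7: ref 4 → HIT, frames=[3,4]
Step 8: ref 2 → FAULT (evict 3), frames=[2,4]
Step 9: ref 3 → FAULT (evict 4), frames=[2,3]
Step 10: ref 2 → HIT, frames=[2,3]
Step 11: ref 2 → HIT, frames=[2,3]
Step 12: ref 4 → FAULT (evict 3), frames=[2,4]
Step 13: ref 2 → HIT, frames=[2,4]
Step 14: ref 1 → FAULT (evict 4), frames=[2,1]
Total faults: 8

Answer: 8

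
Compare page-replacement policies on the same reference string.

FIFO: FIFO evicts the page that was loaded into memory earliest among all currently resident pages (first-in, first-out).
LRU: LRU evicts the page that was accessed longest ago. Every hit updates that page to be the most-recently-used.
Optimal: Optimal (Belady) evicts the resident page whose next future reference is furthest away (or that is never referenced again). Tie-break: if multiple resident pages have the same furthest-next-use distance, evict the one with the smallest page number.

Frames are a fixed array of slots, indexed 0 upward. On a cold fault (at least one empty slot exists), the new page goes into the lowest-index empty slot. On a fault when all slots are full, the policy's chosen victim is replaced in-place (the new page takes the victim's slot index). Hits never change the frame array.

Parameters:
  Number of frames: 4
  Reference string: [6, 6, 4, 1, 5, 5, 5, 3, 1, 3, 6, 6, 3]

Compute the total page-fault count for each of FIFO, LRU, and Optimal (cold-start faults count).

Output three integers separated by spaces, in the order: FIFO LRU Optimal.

--- FIFO ---
  step 0: ref 6 -> FAULT, frames=[6,-,-,-] (faults so far: 1)
  step 1: ref 6 -> HIT, frames=[6,-,-,-] (faults so far: 1)
  step 2: ref 4 -> FAULT, frames=[6,4,-,-] (faults so far: 2)
  step 3: ref 1 -> FAULT, frames=[6,4,1,-] (faults so far: 3)
  step 4: ref 5 -> FAULT, frames=[6,4,1,5] (faults so far: 4)
  step 5: ref 5 -> HIT, frames=[6,4,1,5] (faults so far: 4)
  step 6: ref 5 -> HIT, frames=[6,4,1,5] (faults so far: 4)
  step 7: ref 3 -> FAULT, evict 6, frames=[3,4,1,5] (faults so far: 5)
  step 8: ref 1 -> HIT, frames=[3,4,1,5] (faults so far: 5)
  step 9: ref 3 -> HIT, frames=[3,4,1,5] (faults so far: 5)
  step 10: ref 6 -> FAULT, evict 4, frames=[3,6,1,5] (faults so far: 6)
  step 11: ref 6 -> HIT, frames=[3,6,1,5] (faults so far: 6)
  step 12: ref 3 -> HIT, frames=[3,6,1,5] (faults so far: 6)
  FIFO total faults: 6
--- LRU ---
  step 0: ref 6 -> FAULT, frames=[6,-,-,-] (faults so far: 1)
  step 1: ref 6 -> HIT, frames=[6,-,-,-] (faults so far: 1)
  step 2: ref 4 -> FAULT, frames=[6,4,-,-] (faults so far: 2)
  step 3: ref 1 -> FAULT, frames=[6,4,1,-] (faults so far: 3)
  step 4: ref 5 -> FAULT, frames=[6,4,1,5] (faults so far: 4)
  step 5: ref 5 -> HIT, frames=[6,4,1,5] (faults so far: 4)
  step 6: ref 5 -> HIT, frames=[6,4,1,5] (faults so far: 4)
  step 7: ref 3 -> FAULT, evict 6, frames=[3,4,1,5] (faults so far: 5)
  step 8: ref 1 -> HIT, frames=[3,4,1,5] (faults so far: 5)
  step 9: ref 3 -> HIT, frames=[3,4,1,5] (faults so far: 5)
  step 10: ref 6 -> FAULT, evict 4, frames=[3,6,1,5] (faults so far: 6)
  step 11: ref 6 -> HIT, frames=[3,6,1,5] (faults so far: 6)
  step 12: ref 3 -> HIT, frames=[3,6,1,5] (faults so far: 6)
  LRU total faults: 6
--- Optimal ---
  step 0: ref 6 -> FAULT, frames=[6,-,-,-] (faults so far: 1)
  step 1: ref 6 -> HIT, frames=[6,-,-,-] (faults so far: 1)
  step 2: ref 4 -> FAULT, frames=[6,4,-,-] (faults so far: 2)
  step 3: ref 1 -> FAULT, frames=[6,4,1,-] (faults so far: 3)
  step 4: ref 5 -> FAULT, frames=[6,4,1,5] (faults so far: 4)
  step 5: ref 5 -> HIT, frames=[6,4,1,5] (faults so far: 4)
  step 6: ref 5 -> HIT, frames=[6,4,1,5] (faults so far: 4)
  step 7: ref 3 -> FAULT, evict 4, frames=[6,3,1,5] (faults so far: 5)
  step 8: ref 1 -> HIT, frames=[6,3,1,5] (faults so far: 5)
  step 9: ref 3 -> HIT, frames=[6,3,1,5] (faults so far: 5)
  step 10: ref 6 -> HIT, frames=[6,3,1,5] (faults so far: 5)
  step 11: ref 6 -> HIT, frames=[6,3,1,5] (faults so far: 5)
  step 12: ref 3 -> HIT, frames=[6,3,1,5] (faults so far: 5)
  Optimal total faults: 5

Answer: 6 6 5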